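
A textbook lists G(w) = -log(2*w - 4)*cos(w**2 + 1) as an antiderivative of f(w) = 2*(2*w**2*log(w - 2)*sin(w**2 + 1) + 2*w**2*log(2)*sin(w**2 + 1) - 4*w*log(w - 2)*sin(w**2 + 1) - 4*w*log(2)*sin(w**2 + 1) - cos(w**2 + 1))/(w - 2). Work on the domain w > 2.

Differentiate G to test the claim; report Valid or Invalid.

Invalid: d/dw[G] - f = (-2*w**2*log(w - 2)*sin(w**2 + 1) - 2*w**2*log(2)*sin(w**2 + 1) + 4*w*log(w - 2)*sin(w**2 + 1) + 4*w*log(2)*sin(w**2 + 1) + cos(w**2 + 1))/(w - 2), which is not 0.

d/dw[G] = (2*w**2*log(w - 2)*sin(w**2 + 1) + 2*w**2*log(2)*sin(w**2 + 1) - 4*w*log(w - 2)*sin(w**2 + 1) - 4*w*log(2)*sin(w**2 + 1) - cos(w**2 + 1))/(w - 2)
d/dw[G] - f(w) = (-2*w**2*log(w - 2)*sin(w**2 + 1) - 2*w**2*log(2)*sin(w**2 + 1) + 4*w*log(w - 2)*sin(w**2 + 1) + 4*w*log(2)*sin(w**2 + 1) + cos(w**2 + 1))/(w - 2) != 0.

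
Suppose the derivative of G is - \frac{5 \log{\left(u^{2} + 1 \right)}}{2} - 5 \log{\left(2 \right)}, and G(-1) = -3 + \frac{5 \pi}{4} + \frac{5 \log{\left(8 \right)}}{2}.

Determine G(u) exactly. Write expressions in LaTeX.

G(u) = \frac{- 5 u \log{\left(4 u^{2} + 4 \right)} + 10 u - 10 \operatorname{atan}{\left(u \right)} + 4}{2}

The proposed G(u) is checked by its d/du: the result must match the given G'(u).
A general antiderivative is - \frac{5 u \log{\left(4 u^{2} + 4 \right)}}{2} + 5 u - 5 \operatorname{atan}{\left(u \right)} + C.
The condition gives C = -3 + \frac{5 \pi}{4} + \frac{5 \log{\left(8 \right)}}{2} - (-5 + \frac{5 \pi}{4} + \frac{5 \log{\left(8 \right)}}{2}) = 2.
So G(u) = \frac{- 5 u \log{\left(4 u^{2} + 4 \right)} + 10 u - 10 \operatorname{atan}{\left(u \right)} + 4}{2}.
Check: d/du[\frac{- 5 u \log{\left(4 u^{2} + 4 \right)} + 10 u - 10 \operatorname{atan}{\left(u \right)} + 4}{2}] = - \frac{5 \log{\left(u^{2} + 1 \right)}}{2} - 5 \log{\left(2 \right)} = G'(u).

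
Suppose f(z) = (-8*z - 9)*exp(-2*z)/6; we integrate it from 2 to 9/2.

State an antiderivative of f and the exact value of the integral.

Recognize the product-rule pattern: f = u'v + uv' with u = 2*z/3 + 13/12, v = exp(-2*z), so integration by parts undoes it.
F(z) = 2*z*exp(-2*z)/3 + 13*exp(-2*z)/12 is an antiderivative of f.
Check: d/dz[2*z*exp(-2*z)/3 + 13*exp(-2*z)/12] = (-8*z - 9)*exp(-2*z)/6 = f(z).
F(9/2) = 49*exp(-9)/12; F(2) = 29*exp(-4)/12.
Integral = F(9/2) - F(2) = -29*exp(-4)/12 + 49*exp(-9)/12.

Antiderivative: F(z) = 2*z*exp(-2*z)/3 + 13*exp(-2*z)/12; value = -29*exp(-4)/12 + 49*exp(-9)/12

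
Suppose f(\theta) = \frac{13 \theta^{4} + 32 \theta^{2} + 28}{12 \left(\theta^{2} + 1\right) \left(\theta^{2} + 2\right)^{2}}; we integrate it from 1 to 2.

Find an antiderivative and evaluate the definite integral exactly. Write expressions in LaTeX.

Antiderivative: F(\theta) = - \frac{\theta}{3 \left(\theta^{2} + 2\right)} + \frac{3 \operatorname{atan}{\left(\theta \right)}}{4}; value = - \frac{3 \pi}{16} + \frac{3 \operatorname{atan}{\left(2 \right)}}{4}

An antiderivative F(\theta) passes only if d/d\theta[F] lands on f(\theta) exactly.
F(\theta) = - \frac{\theta}{3 \left(\theta^{2} + 2\right)} + \frac{3 \operatorname{atan}{\left(\theta \right)}}{4} is an antiderivative of f.
Check: d/d\theta[- \frac{\theta}{3 \left(\theta^{2} + 2\right)} + \frac{3 \operatorname{atan}{\left(\theta \right)}}{4}] = \frac{13 \theta^{4} + 32 \theta^{2} + 28}{12 \theta^{6} + 60 \theta^{4} + 96 \theta^{2} + 48}, which equals f(\theta).
F(2) = - \frac{1}{9} + \frac{3 \operatorname{atan}{\left(2 \right)}}{4}; F(1) = - \frac{1}{9} + \frac{3 \pi}{16}.
Integral = F(2) - F(1) = - \frac{3 \pi}{16} + \frac{3 \operatorname{atan}{\left(2 \right)}}{4}.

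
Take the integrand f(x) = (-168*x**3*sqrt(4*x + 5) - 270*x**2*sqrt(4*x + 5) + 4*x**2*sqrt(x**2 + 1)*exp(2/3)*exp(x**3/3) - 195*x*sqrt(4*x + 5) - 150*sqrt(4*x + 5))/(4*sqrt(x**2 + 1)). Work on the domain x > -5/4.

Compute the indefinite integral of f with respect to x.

F(x) = -12*x**2*sqrt(2*x + 5/2)*sqrt(2*x**2 + 2) - 30*x*sqrt(2*x + 5/2)*sqrt(2*x**2 + 2) - 75*sqrt(2*x + 5/2)*sqrt(2*x**2 + 2)/4 + exp(2/3)*exp(x**3/3) + C

Since d/dx undoes antidifferentiation here, F'(x) = f(x) is required of F(x).
Check: d/dx[-12*x**2*sqrt(2*x + 5/2)*sqrt(2*x**2 + 2) - 30*x*sqrt(2*x + 5/2)*sqrt(2*x**2 + 2) - 75*sqrt(2*x + 5/2)*sqrt(2*x**2 + 2)/4 + exp(2/3)*exp(x**3/3)] = (-672*x**4 - 1920*x**3 + 4*x**2*sqrt(4*x + 5)*sqrt(x**2 + 1)*exp(2/3)*exp(x**3/3) - 2130*x**2 - 1575*x - 750)/(4*sqrt(4*x + 5)*sqrt(x**2 + 1)), which equals f(x).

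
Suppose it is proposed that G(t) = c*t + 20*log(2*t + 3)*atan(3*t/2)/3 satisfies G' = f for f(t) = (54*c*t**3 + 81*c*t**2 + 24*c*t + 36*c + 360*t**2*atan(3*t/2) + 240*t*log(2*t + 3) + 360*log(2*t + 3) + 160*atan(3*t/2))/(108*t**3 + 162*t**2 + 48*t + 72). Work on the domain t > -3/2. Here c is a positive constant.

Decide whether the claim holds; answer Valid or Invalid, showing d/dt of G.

d/dt[G] = (54*c*t**3 + 81*c*t**2 + 24*c*t + 36*c + 360*t**2*atan(3*t/2) + 240*t*log(2*t + 3) + 360*log(2*t + 3) + 160*atan(3*t/2))/(54*t**3 + 81*t**2 + 24*t + 36)
d/dt[G] - f(t) = (54*c*t**3 + 81*c*t**2 + 24*c*t + 36*c + 360*t**2*atan(3*t/2) + 240*t*log(2*t + 3) + 360*log(2*t + 3) + 160*atan(3*t/2))/(108*t**3 + 162*t**2 + 48*t + 72) != 0.

Invalid: d/dt[G] - f = (54*c*t**3 + 81*c*t**2 + 24*c*t + 36*c + 360*t**2*atan(3*t/2) + 240*t*log(2*t + 3) + 360*log(2*t + 3) + 160*atan(3*t/2))/(108*t**3 + 162*t**2 + 48*t + 72), which is not 0.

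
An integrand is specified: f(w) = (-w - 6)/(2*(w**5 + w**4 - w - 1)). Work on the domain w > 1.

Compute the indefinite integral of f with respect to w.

F(w) = (-7*w*log(w - 1) + 17*w*log(w + 1) - 5*w*log(w**2 + 1) + 14*w*atan(w) - 7*log(w - 1) + 17*log(w + 1) - 5*log(w**2 + 1) + 14*atan(w) - 10)/(16*w + 16) + C

Factor the denominator (2*(w - 1)*(w + 1)**2*(w**2 + 1)) and decompose: f = -(5*w - 7)/(8*(w**2 + 1)) + 17/(16*(w + 1)) + 5/(8*(w + 1)**2) - 7/(16*(w - 1)); each piece integrates to a log, atan, or power term.
Check: d/dw[(-7*w*log(w - 1) + 17*w*log(w + 1) - 5*w*log(w**2 + 1) + 14*w*atan(w) - 7*log(w - 1) + 17*log(w + 1) - 5*log(w**2 + 1) + 14*atan(w) - 10)/(16*w + 16)] = (-w - 6)/(2*w**5 + 2*w**4 - 2*w - 2), which equals f(w).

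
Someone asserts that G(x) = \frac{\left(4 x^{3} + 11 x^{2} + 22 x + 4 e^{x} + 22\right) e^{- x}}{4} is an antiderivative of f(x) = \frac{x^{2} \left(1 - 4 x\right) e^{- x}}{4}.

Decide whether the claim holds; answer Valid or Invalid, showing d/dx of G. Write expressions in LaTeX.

Valid: G'(x) = f(x).

d/dx[G] = \frac{\left(- 4 x^{3} + x^{2}\right) e^{- x}}{4}
This equals f(x) exactly, so the claim holds.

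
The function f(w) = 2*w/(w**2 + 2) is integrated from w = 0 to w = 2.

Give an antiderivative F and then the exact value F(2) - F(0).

Antiderivative: F(w) = log(w**2/2 + 1); value = log(3)

The substitution u = w**2/2 + 1 works: f is exactly (dF/du)*(du/dw) for that inner function.
F(w) = log(w**2/2 + 1) is an antiderivative of f.
Check: d/dw[log(w**2/2 + 1)] = 2*w/(w**2 + 2) = f(w).
F(2) = log(3); F(0) = 0.
Integral = F(2) - F(0) = log(3).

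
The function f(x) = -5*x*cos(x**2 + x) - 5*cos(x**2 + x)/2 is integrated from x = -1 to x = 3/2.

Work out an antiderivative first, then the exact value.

The substitution u = x**2 + x works: f is exactly (dF/du)*(du/dx) for that inner function.
F(x) = -5*sin(x**2 + x)/2 is an antiderivative of f.
Check: d/dx[-5*sin(x**2 + x)/2] = -5*x*cos(x**2 + x) - 5*cos(x**2 + x)/2 = f(x).
F(3/2) = -5*sin(15/4)/2; F(-1) = 0.
Integral = F(3/2) - F(-1) = -5*sin(15/4)/2.

Antiderivative: F(x) = -5*sin(x**2 + x)/2; value = -5*sin(15/4)/2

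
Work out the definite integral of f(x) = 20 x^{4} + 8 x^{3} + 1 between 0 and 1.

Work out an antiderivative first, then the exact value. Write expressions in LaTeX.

Antiderivative: F(x) = 4 x^{5} + 2 x^{4} + x; value = 7

The integrand splits into summands that can be handled one at a time.
F(x) = 4 x^{5} + 2 x^{4} + x is an antiderivative of f.
Check: d/dx[4 x^{5} + 2 x^{4} + x] = 20 x^{4} + 8 x^{3} + 1 = f(x).
F(1) = 7; F(0) = 0.
Integral = F(1) - F(0) = 7.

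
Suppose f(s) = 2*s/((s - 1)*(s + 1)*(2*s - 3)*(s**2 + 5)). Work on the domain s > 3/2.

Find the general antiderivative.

Factor the denominator ((s - 1)*(s + 1)*(2*s - 3)*(s**2 + 5)) and decompose: f = (3*s - 10)/(87*(s**2 + 5)) + 48/(145*(2*s - 3)) - 1/(30*(s + 1)) - 1/(6*(s - 1)); each piece integrates to a log, atan, or power term.
Check: d/ds[24*log(s - 3/2)/145 - log(s - 1)/6 - log(s + 1)/30 + log(s**2 + 5)/58 - 2*sqrt(5)*atan(sqrt(5)*s/5)/87] = 2*s/(2*s**5 - 3*s**4 + 8*s**3 - 12*s**2 - 10*s + 15), which equals f(s).

F(s) = 24*log(s - 3/2)/145 - log(s - 1)/6 - log(s + 1)/30 + log(s**2 + 5)/58 - 2*sqrt(5)*atan(sqrt(5)*s/5)/87 + C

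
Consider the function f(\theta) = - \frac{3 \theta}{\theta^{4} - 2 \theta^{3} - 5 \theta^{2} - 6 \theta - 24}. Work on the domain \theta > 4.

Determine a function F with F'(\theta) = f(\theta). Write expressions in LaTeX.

Factor the denominator (\left(\theta - 4\right) \left(\theta + 2\right) \left(\theta^{2} + 3\right)) and decompose: f = \frac{3 \left(11 \theta + 6\right)}{133 \left(\theta^{2} + 3\right)} - \frac{1}{7 \left(\theta + 2\right)} - \frac{2}{19 \left(\theta - 4\right)}; each piece integrates to a log, atan, or power term.
Check: d/d\theta[\frac{- 28 \log{\left(\theta - 4 \right)} - 38 \log{\left(\theta + 2 \right)} + 33 \log{\left(\theta^{2} + 3 \right)} + 12 \sqrt{3} \operatorname{atan}{\left(\frac{\sqrt{3} \theta}{3} \right)}}{266}] = - \frac{3 \theta}{\theta^{4} - 2 \theta^{3} - 5 \theta^{2} - 6 \theta - 24} = f(\theta).

An antiderivative is F(\theta) = \frac{- 28 \log{\left(\theta - 4 \right)} - 38 \log{\left(\theta + 2 \right)} + 33 \log{\left(\theta^{2} + 3 \right)} + 12 \sqrt{3} \operatorname{atan}{\left(\frac{\sqrt{3} \theta}{3} \right)}}{266}.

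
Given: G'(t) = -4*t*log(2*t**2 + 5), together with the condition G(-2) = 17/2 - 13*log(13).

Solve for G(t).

Any candidate G(t) must reproduce the stated G'(t) exactly.
A general antiderivative is -2*t**2*log(2*t**2 + 5) + 2*t**2 - 5*log(2*t**2 + 5) + C.
The condition gives C = 17/2 - 13*log(13) - (8 - 13*log(13)) = 1/2.
So G(t) = -2*t**2*log(2*t**2 + 5) + 2*t**2 - 5*log(2*t**2 + 5) + 1/2.
Check: d/dt[-2*t**2*log(2*t**2 + 5) + 2*t**2 - 5*log(2*t**2 + 5) + 1/2] = -4*t*log(2*t**2 + 5) = G'(t).

G(t) = -2*t**2*log(2*t**2 + 5) + 2*t**2 - 5*log(2*t**2 + 5) + 1/2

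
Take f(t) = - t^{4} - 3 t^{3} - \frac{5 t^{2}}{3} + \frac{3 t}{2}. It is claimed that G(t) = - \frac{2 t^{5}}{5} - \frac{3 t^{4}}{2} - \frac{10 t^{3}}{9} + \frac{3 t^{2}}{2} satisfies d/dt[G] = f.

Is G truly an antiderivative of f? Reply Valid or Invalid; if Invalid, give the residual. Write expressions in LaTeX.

d/dt[G] = - 2 t^{4} - 6 t^{3} - \frac{10 t^{2}}{3} + 3 t
d/dt[G] - f(t) = - t^{4} - 3 t^{3} - \frac{5 t^{2}}{3} + \frac{3 t}{2} != 0.

Invalid: d/dt[G] - f = - t^{4} - 3 t^{3} - \frac{5 t^{2}}{3} + \frac{3 t}{2}, which is not 0.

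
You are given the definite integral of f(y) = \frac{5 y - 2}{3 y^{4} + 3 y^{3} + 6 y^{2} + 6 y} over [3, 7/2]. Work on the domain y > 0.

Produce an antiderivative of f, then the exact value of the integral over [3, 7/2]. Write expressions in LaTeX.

Antiderivative: F(y) = \frac{- 6 \log{\left(y \right)} + 14 \log{\left(y + 1 \right)} - 4 \log{\left(y^{2} + 2 \right)} + 7 \sqrt{2} \operatorname{atan}{\left(\frac{\sqrt{2} y}{2} \right)}}{18}; value = - \frac{7 \log{\left(4 \right)}}{9} - \frac{7 \sqrt{2} \operatorname{atan}{\left(\frac{3 \sqrt{2}}{2} \right)}}{18} - \frac{2 \log{\left(\frac{57}{4} \right)}}{9} - \frac{\log{\left(\frac{7}{2} \right)}}{3} + \frac{\log{\left(3 \right)}}{3} + \frac{2 \log{\left(11 \right)}}{9} + \frac{7 \sqrt{2} \operatorname{atan}{\left(\frac{7 \sqrt{2}}{4} \right)}}{18} + \frac{7 \log{\left(\frac{9}{2} \right)}}{9}

Factor the denominator (3 y \left(y + 1\right) \left(y^{2} + 2\right)) and decompose: f = - \frac{4 y - 7}{9 \left(y^{2} + 2\right)} + \frac{7}{9 \left(y + 1\right)} - \frac{1}{3 y}; each piece integrates to a log, atan, or power term.
F(y) = \frac{- 6 \log{\left(y \right)} + 14 \log{\left(y + 1 \right)} - 4 \log{\left(y^{2} + 2 \right)} + 7 \sqrt{2} \operatorname{atan}{\left(\frac{\sqrt{2} y}{2} \right)}}{18} is an antiderivative of f.
Check: d/dy[\frac{- 6 \log{\left(y \right)} + 14 \log{\left(y + 1 \right)} - 4 \log{\left(y^{2} + 2 \right)} + 7 \sqrt{2} \operatorname{atan}{\left(\frac{\sqrt{2} y}{2} \right)}}{18}] = \frac{5 y - 2}{3 y^{4} + 3 y^{3} + 6 y^{2} + 6 y} = f(y).
F(7/2) = - \frac{2 \log{\left(\frac{57}{4} \right)}}{9} - \frac{\log{\left(\frac{7}{2} \right)}}{3} + \frac{7 \sqrt{2} \operatorname{atan}{\left(\frac{7 \sqrt{2}}{4} \right)}}{18} + \frac{7 \log{\left(\frac{9}{2} \right)}}{9}; F(3) = - \frac{2 \log{\left(11 \right)}}{9} - \frac{\log{\left(3 \right)}}{3} + \frac{7 \sqrt{2} \operatorname{atan}{\left(\frac{3 \sqrt{2}}{2} \right)}}{18} + \frac{7 \log{\left(4 \right)}}{9}.
Integral = F(7/2) - F(3) = - \frac{7 \log{\left(4 \right)}}{9} - \frac{7 \sqrt{2} \operatorname{atan}{\left(\frac{3 \sqrt{2}}{2} \right)}}{18} - \frac{2 \log{\left(\frac{57}{4} \right)}}{9} - \frac{\log{\left(\frac{7}{2} \right)}}{3} + \frac{\log{\left(3 \right)}}{3} + \frac{2 \log{\left(11 \right)}}{9} + \frac{7 \sqrt{2} \operatorname{atan}{\left(\frac{7 \sqrt{2}}{4} \right)}}{18} + \frac{7 \log{\left(\frac{9}{2} \right)}}{9}.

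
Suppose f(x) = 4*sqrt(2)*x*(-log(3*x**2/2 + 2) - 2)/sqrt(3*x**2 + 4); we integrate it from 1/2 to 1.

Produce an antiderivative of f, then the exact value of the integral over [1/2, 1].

f has the shape u'v + uv' for u = -8*sqrt(3*x**2/2 + 2)/3 and v = log(3*x**2/2 + 2) — it is the derivative of the product u*v.
F(x) = -8*sqrt(3*x**2/2 + 2)*log(3*x**2/2 + 2)/3 is an antiderivative of f.
Check: d/dx[-8*sqrt(3*x**2/2 + 2)*log(3*x**2/2 + 2)/3] = (-4*sqrt(2)*x*log(3*x**2/2 + 2) - 8*sqrt(2)*x)/sqrt(3*x**2 + 4), which equals f(x).
F(1) = -4*sqrt(14)*log(7/2)/3; F(1/2) = -2*sqrt(38)*log(19/8)/3.
Integral = F(1) - F(1/2) = -4*sqrt(14)*log(7/2)/3 + 2*sqrt(38)*log(19/8)/3.

Antiderivative: F(x) = -8*sqrt(3*x**2/2 + 2)*log(3*x**2/2 + 2)/3; value = -4*sqrt(14)*log(7/2)/3 + 2*sqrt(38)*log(19/8)/3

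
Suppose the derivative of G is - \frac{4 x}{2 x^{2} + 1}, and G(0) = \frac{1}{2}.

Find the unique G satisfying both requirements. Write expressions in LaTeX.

The substitution u = 2 x^{2} + 1 works: G'(x) is exactly (dG/du)*(du/dx) for that inner function.
A general antiderivative is - \log{\left(2 x^{2} + 1 \right)} + C.
The condition gives C = \frac{1}{2} - (0) = \frac{1}{2}.
So G(x) = - \frac{2 \log{\left(2 x^{2} + 1 \right)} - 1}{2}.
Check: d/dx[- \frac{2 \log{\left(2 x^{2} + 1 \right)} - 1}{2}] = - \frac{4 x}{2 x^{2} + 1} = G'(x).

G(x) = - \frac{2 \log{\left(2 x^{2} + 1 \right)} - 1}{2}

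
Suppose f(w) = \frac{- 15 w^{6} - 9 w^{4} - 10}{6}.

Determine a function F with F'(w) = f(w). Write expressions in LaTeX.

Whatever form F(w) takes, F'(w) = f(w) is non-negotiable.
Check: d/dw[- \frac{w \left(75 w^{6} + 63 w^{4} + 350\right)}{210}] = - \frac{5 w^{6}}{2} - \frac{3 w^{4}}{2} - \frac{5}{3}, which equals f(w).

An antiderivative is F(w) = - \frac{w \left(75 w^{6} + 63 w^{4} + 350\right)}{210}.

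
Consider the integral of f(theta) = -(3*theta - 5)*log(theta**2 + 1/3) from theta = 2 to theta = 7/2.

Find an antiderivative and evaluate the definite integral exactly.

Antiderivative: F(theta) = -3*theta**2*log(theta**2 + 1/3)/2 + 3*theta**2/2 + 5*theta*log(theta**2 + 1/3) - 10*theta - log(theta**2 + 1/3)/2 + 10*sqrt(3)*atan(sqrt(3)*theta)/3; value = -10*sqrt(3)*atan(2*sqrt(3))/3 - 7*log(13/3)/2 - 11*log(151/12)/8 - 21/8 + 10*sqrt(3)*atan(7*sqrt(3)/2)/3

Differentiate the proposed F(theta) back; it has to land on f(theta) exactly.
F(theta) = -3*theta**2*log(theta**2 + 1/3)/2 + 3*theta**2/2 + 5*theta*log(theta**2 + 1/3) - 10*theta - log(theta**2 + 1/3)/2 + 10*sqrt(3)*atan(sqrt(3)*theta)/3 is an antiderivative of f.
Check: d/dtheta[-3*theta**2*log(theta**2 + 1/3)/2 + 3*theta**2/2 + 5*theta*log(theta**2 + 1/3) - 10*theta - log(theta**2 + 1/3)/2 + 10*sqrt(3)*atan(sqrt(3)*theta)/3] = -3*theta*log(theta**2 + 1/3) + 5*log(theta**2 + 1/3), which equals f(theta).
F(7/2) = -133/8 - 11*log(151/12)/8 + 10*sqrt(3)*atan(7*sqrt(3)/2)/3; F(2) = -14 + 7*log(13/3)/2 + 10*sqrt(3)*atan(2*sqrt(3))/3.
Integral = F(7/2) - F(2) = -10*sqrt(3)*atan(2*sqrt(3))/3 - 7*log(13/3)/2 - 11*log(151/12)/8 - 21/8 + 10*sqrt(3)*atan(7*sqrt(3)/2)/3.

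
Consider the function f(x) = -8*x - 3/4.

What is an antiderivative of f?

An antiderivative is F(x) = -4*x**2 - 3*x/4.

Check any antiderivative F(x) by computing F'(x) and comparing it with f(x).
Check: d/dx[-4*x**2 - 3*x/4] = -8*x - 3/4 = f(x).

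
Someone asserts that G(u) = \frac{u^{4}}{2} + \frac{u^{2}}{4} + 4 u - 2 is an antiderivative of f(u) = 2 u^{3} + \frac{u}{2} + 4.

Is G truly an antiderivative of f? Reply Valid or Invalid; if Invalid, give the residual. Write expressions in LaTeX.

d/du[G] = 2 u^{3} + \frac{u}{2} + 4
This equals f(u) exactly, so the claim holds.

Valid - the claim checks out under differentiation.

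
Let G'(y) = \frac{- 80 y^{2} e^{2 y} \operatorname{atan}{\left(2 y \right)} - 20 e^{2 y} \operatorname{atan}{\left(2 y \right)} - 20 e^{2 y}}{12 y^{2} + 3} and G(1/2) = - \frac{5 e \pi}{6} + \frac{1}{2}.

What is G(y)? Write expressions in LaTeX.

G'(y) has the shape u'v + uv' for u = - \frac{10 \operatorname{atan}{\left(2 y \right)}}{3} and v = e^{2 y} — it is the derivative of the product u*v.
A general antiderivative is - \frac{10 e^{2 y} \operatorname{atan}{\left(2 y \right)}}{3} + C.
The condition gives C = - \frac{5 e \pi}{6} + \frac{1}{2} - (- \frac{5 e \pi}{6}) = \frac{1}{2}.
So G(y) = - \frac{10 e^{2 y} \operatorname{atan}{\left(2 y \right)}}{3} + \frac{1}{2}.
Check: d/dy[- \frac{10 e^{2 y} \operatorname{atan}{\left(2 y \right)}}{3} + \frac{1}{2}] = \frac{- 80 y^{2} e^{2 y} \operatorname{atan}{\left(2 y \right)} - 20 e^{2 y} \operatorname{atan}{\left(2 y \right)} - 20 e^{2 y}}{12 y^{2} + 3} = G'(y).

G(y) = - \frac{10 e^{2 y} \operatorname{atan}{\left(2 y \right)}}{3} + \frac{1}{2}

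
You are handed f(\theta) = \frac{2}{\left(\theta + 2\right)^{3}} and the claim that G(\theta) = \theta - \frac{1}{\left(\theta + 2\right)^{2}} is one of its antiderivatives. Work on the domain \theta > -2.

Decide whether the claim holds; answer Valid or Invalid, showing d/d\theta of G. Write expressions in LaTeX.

d/d\theta[G] = \frac{\theta^{3} + 6 \theta^{2} + 12 \theta + 10}{\theta^{3} + 6 \theta^{2} + 12 \theta + 8}
d/d\theta[G] - f(\theta) = 1 != 0.

Invalid: d/d\theta[G] - f = 1, which is not 0.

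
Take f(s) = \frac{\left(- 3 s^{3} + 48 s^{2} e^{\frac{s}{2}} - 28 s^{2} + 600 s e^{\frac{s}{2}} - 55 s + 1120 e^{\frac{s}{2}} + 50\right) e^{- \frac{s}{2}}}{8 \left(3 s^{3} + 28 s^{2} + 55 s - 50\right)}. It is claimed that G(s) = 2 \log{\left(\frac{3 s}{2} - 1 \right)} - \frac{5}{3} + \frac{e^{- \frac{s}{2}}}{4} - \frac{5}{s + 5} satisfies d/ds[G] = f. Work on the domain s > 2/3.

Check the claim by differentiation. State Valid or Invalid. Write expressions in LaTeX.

Valid - differentiating G returns exactly f.

d/ds[G] = \frac{- 3 s^{3} + 48 s^{2} e^{\frac{s}{2}} - 28 s^{2} + 600 s e^{\frac{s}{2}} - 55 s + 1120 e^{\frac{s}{2}} + 50}{24 s^{3} e^{\frac{s}{2}} + 224 s^{2} e^{\frac{s}{2}} + 440 s e^{\frac{s}{2}} - 400 e^{\frac{s}{2}}}
This equals f(s) exactly, so the claim holds.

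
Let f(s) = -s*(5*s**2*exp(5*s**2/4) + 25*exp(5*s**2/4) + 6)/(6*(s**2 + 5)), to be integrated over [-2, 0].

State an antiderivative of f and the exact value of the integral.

Whatever form F(s) takes, F'(s) = f(s) is non-negotiable.
F(s) = -exp(5*s**2/4)/3 - log(s**2 + 5)/2 is an antiderivative of f.
Check: d/ds[-exp(5*s**2/4)/3 - log(s**2 + 5)/2] = (-5*s**3*exp(5*s**2/4) - 25*s*exp(5*s**2/4) - 6*s)/(6*s**2 + 30), which equals f(s).
F(0) = -log(5)/2 - 1/3; F(-2) = -exp(5)/3 - log(9)/2.
Integral = F(0) - F(-2) = -log(5)/2 - 1/3 + log(9)/2 + exp(5)/3.

Antiderivative: F(s) = -exp(5*s**2/4)/3 - log(s**2 + 5)/2; value = -log(5)/2 - 1/3 + log(9)/2 + exp(5)/3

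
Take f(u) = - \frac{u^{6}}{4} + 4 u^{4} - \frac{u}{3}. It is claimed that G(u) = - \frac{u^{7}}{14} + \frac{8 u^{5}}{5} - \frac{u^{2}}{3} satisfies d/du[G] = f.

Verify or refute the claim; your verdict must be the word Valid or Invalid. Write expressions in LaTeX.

d/du[G] = - \frac{u^{6}}{2} + 8 u^{4} - \frac{2 u}{3}
d/du[G] - f(u) = - \frac{u^{6}}{4} + 4 u^{4} - \frac{u}{3} != 0.

Invalid: d/du[G] - f = - \frac{u^{6}}{4} + 4 u^{4} - \frac{u}{3}, which is not 0.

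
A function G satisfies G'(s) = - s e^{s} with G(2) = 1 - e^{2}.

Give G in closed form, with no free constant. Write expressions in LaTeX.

G(s) = - s e^{s} + e^{s} + 1

G'(s) has the shape u'v + uv' for u = 1 - s and v = e^{s} — it is the derivative of the product u*v.
A general antiderivative is \left(1 - s\right) e^{s} + C.
The condition gives C = 1 - e^{2} - (- e^{2}) = 1.
So G(s) = - s e^{s} + e^{s} + 1.
Check: d/ds[- s e^{s} + e^{s} + 1] = - s e^{s} = G'(s).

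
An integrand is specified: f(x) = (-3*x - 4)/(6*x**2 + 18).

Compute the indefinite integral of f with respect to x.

An antiderivative F(x) passes only if d/dx[F] lands on f(x) exactly.
Check: d/dx[-log(x**2 + 3)/4 - 2*sqrt(3)*atan(sqrt(3)*x/3)/9] = (-3*x - 4)/(6*x**2 + 18) = f(x).

F(x) = -log(x**2 + 3)/4 - 2*sqrt(3)*atan(sqrt(3)*x/3)/9 + C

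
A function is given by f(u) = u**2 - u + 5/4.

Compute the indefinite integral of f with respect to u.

F(u) = u**3/3 - u**2/2 + 5*u/4 + C

Integrate term by term and add the pieces.
Check: d/du[u**3/3 - u**2/2 + 5*u/4] = u**2 - u + 5/4 = f(u).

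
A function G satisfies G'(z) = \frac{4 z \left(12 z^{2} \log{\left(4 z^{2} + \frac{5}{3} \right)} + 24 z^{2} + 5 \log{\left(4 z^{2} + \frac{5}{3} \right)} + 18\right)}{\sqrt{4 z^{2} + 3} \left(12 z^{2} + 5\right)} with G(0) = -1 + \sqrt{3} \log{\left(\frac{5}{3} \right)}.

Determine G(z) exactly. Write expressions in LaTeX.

Recognize the product-rule pattern: G'(z) = u'v + uv' with u = \sqrt{4 z^{2} + 3}, v = \log{\left(4 z^{2} + \frac{5}{3} \right)}, so integration by parts undoes it.
A general antiderivative is \sqrt{4 z^{2} + 3} \log{\left(4 z^{2} + \frac{5}{3} \right)} + C.
The condition gives C = -1 + \sqrt{3} \log{\left(\frac{5}{3} \right)} - (\sqrt{3} \log{\left(\frac{5}{3} \right)}) = -1.
So G(z) = \sqrt{4 z^{2} + 3} \log{\left(4 z^{2} + \frac{5}{3} \right)} - 1.
Check: d/dz[\sqrt{4 z^{2} + 3} \log{\left(4 z^{2} + \frac{5}{3} \right)} - 1] = \frac{48 z^{3} \log{\left(4 z^{2} + \frac{5}{3} \right)} + 96 z^{3} + 20 z \log{\left(4 z^{2} + \frac{5}{3} \right)} + 72 z}{12 z^{2} \sqrt{4 z^{2} + 3} + 5 \sqrt{4 z^{2} + 3}}, which equals G'(z).

G(z) = \sqrt{4 z^{2} + 3} \log{\left(4 z^{2} + \frac{5}{3} \right)} - 1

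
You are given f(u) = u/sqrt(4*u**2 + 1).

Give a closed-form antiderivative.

An antiderivative is F(u) = sqrt(4*u**2 + 1)/4.

The substitution w = 4*u**2 + 1 works: f is exactly (dF/dw)*(dw/du) for that inner function.
Check: d/du[sqrt(4*u**2 + 1)/4] = u/sqrt(4*u**2 + 1) = f(u).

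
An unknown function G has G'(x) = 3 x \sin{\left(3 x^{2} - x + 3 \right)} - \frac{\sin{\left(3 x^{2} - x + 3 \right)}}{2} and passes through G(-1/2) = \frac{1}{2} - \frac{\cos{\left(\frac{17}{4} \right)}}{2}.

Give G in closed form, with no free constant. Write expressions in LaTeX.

G(x) = \frac{1 - \cos{\left(3 x^{2} - x + 3 \right)}}{2}

G'(x) matches the chain-rule pattern g'(h)*h' with inner function h(x) = 3 x^{2} - x + 3; substituting u = h(x) collapses the integral.
A general antiderivative is - \frac{\cos{\left(3 x^{2} - x + 3 \right)}}{2} + C.
The condition gives C = \frac{1}{2} - \frac{\cos{\left(\frac{17}{4} \right)}}{2} - (- \frac{\cos{\left(\frac{17}{4} \right)}}{2}) = \frac{1}{2}.
So G(x) = \frac{1 - \cos{\left(3 x^{2} - x + 3 \right)}}{2}.
Check: d/dx[\frac{1 - \cos{\left(3 x^{2} - x + 3 \right)}}{2}] = 3 x \sin{\left(3 x^{2} - x + 3 \right)} - \frac{\sin{\left(3 x^{2} - x + 3 \right)}}{2} = G'(x).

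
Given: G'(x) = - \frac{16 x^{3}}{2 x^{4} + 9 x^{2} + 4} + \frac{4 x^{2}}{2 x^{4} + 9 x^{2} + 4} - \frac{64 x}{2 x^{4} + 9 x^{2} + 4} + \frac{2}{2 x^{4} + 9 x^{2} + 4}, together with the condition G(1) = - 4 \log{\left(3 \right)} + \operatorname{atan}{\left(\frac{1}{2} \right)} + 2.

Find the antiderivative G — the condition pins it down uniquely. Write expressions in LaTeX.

Integrate term by term and add the pieces.
A general antiderivative is - 4 \log{\left(2 x^{2} + 1 \right)} + \operatorname{atan}{\left(\frac{x}{2} \right)} + C.
The condition gives C = - 4 \log{\left(3 \right)} + \operatorname{atan}{\left(\frac{1}{2} \right)} + 2 - (- 4 \log{\left(3 \right)} + \operatorname{atan}{\left(\frac{1}{2} \right)}) = 2.
So G(x) = - 4 \log{\left(2 x^{2} + 1 \right)} + \operatorname{atan}{\left(\frac{x}{2} \right)} + 2.
Check: d/dx[- 4 \log{\left(2 x^{2} + 1 \right)} + \operatorname{atan}{\left(\frac{x}{2} \right)} + 2] = \frac{- 16 x^{3} + 4 x^{2} - 64 x + 2}{2 x^{4} + 9 x^{2} + 4}, which equals G'(x).

G(x) = - 4 \log{\left(2 x^{2} + 1 \right)} + \operatorname{atan}{\left(\frac{x}{2} \right)} + 2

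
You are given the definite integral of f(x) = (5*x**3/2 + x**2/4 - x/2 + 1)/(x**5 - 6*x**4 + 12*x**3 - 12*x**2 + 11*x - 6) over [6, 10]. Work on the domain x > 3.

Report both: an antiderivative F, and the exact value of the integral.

Antiderivative: F(x) = 277*log(x - 3)/80 - 21*log(x - 2)/5 + 13*log(x - 1)/16 - 3*log(x**2 + 1)/80 - 3*atan(x)/10; value = -21*log(8)/5 - 277*log(3)/80 - 13*log(5)/16 - 3*atan(10)/10 - 3*log(101)/80 + 3*log(37)/80 + 3*atan(6)/10 + 13*log(9)/16 + 21*log(4)/5 + 277*log(7)/80

The denominator factors as 4*(x - 3)*(x - 2)*(x - 1)*(x**2 + 1); partial fractions split f into directly integrable pieces: -3*(x + 4)/(40*(x**2 + 1)) + 13/(16*(x - 1)) - 21/(5*(x - 2)) + 277/(80*(x - 3)).
F(x) = 277*log(x - 3)/80 - 21*log(x - 2)/5 + 13*log(x - 1)/16 - 3*log(x**2 + 1)/80 - 3*atan(x)/10 is an antiderivative of f.
Check: d/dx[277*log(x - 3)/80 - 21*log(x - 2)/5 + 13*log(x - 1)/16 - 3*log(x**2 + 1)/80 - 3*atan(x)/10] = (10*x**3 + x**2 - 2*x + 4)/(4*x**5 - 24*x**4 + 48*x**3 - 48*x**2 + 44*x - 24), which equals f(x).
F(10) = -21*log(8)/5 - 3*atan(10)/10 - 3*log(101)/80 + 13*log(9)/16 + 277*log(7)/80; F(6) = -21*log(4)/5 - 3*atan(6)/10 - 3*log(37)/80 + 13*log(5)/16 + 277*log(3)/80.
Integral = F(10) - F(6) = -21*log(8)/5 - 277*log(3)/80 - 13*log(5)/16 - 3*atan(10)/10 - 3*log(101)/80 + 3*log(37)/80 + 3*atan(6)/10 + 13*log(9)/16 + 21*log(4)/5 + 277*log(7)/80.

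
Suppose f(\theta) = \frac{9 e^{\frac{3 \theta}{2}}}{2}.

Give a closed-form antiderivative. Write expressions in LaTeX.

An antiderivative F(\theta) passes only if d/d\theta[F] lands on f(\theta) exactly.
Check: d/d\theta[3 e^{\frac{3 \theta}{2}}] = \frac{9 e^{\frac{3 \theta}{2}}}{2} = f(\theta).

An antiderivative is F(\theta) = 3 e^{\frac{3 \theta}{2}}.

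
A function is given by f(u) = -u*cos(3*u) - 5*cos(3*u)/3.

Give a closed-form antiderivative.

The integrand splits into summands that can be handled one at a time.
Check: d/du[-(3*u*sin(3*u) + 5*sin(3*u) + cos(3*u))/9] = -u*cos(3*u) - 5*cos(3*u)/3 = f(u).

An antiderivative is F(u) = -(3*u*sin(3*u) + 5*sin(3*u) + cos(3*u))/9.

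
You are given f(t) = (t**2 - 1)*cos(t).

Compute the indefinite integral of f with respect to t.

F(t) = t**2*sin(t) + 2*t*cos(t) - 3*sin(t) + C

Since d/dt undoes antidifferentiation here, F'(t) = f(t) is required of F(t).
Check: d/dt[t**2*sin(t) + 2*t*cos(t) - 3*sin(t)] = t**2*cos(t) - cos(t), which equals f(t).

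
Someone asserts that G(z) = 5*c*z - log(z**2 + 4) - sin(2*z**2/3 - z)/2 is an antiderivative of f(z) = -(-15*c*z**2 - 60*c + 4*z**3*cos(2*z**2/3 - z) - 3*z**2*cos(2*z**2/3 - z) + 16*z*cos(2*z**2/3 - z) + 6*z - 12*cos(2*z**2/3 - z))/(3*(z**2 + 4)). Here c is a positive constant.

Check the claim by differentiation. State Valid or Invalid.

d/dz[G] = (30*c*z**2 + 120*c - 4*z**3*cos(2*z**2/3 - z) + 3*z**2*cos(2*z**2/3 - z) - 16*z*cos(2*z**2/3 - z) - 12*z + 12*cos(2*z**2/3 - z))/(6*z**2 + 24)
d/dz[G] - f(z) = 2*z*cos(2*z**2/3 - z)/3 - cos(2*z**2/3 - z)/2 != 0.

Invalid: d/dz[G] - f = 2*z*cos(2*z**2/3 - z)/3 - cos(2*z**2/3 - z)/2, which is not 0.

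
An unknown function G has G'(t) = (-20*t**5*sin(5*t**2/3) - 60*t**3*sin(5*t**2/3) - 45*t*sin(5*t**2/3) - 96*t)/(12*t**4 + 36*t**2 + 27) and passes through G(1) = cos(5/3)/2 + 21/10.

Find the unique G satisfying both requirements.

The proposed G(t) is checked by its d/dt: the result must match the given G'(t).
A general antiderivative is cos(5*t**2/3)/2 + 4/(t**2 + 3/2) + C.
The condition gives C = cos(5/3)/2 + 21/10 - (cos(5/3)/2 + 8/5) = 1/2.
So G(t) = cos(5*t**2/3)/2 + 1/2 + 4/(t**2 + 3/2).
Check: d/dt[cos(5*t**2/3)/2 + 1/2 + 4/(t**2 + 3/2)] = (-20*t**5*sin(5*t**2/3) - 60*t**3*sin(5*t**2/3) - 45*t*sin(5*t**2/3) - 96*t)/(12*t**4 + 36*t**2 + 27) = G'(t).

G(t) = cos(5*t**2/3)/2 + 1/2 + 4/(t**2 + 3/2)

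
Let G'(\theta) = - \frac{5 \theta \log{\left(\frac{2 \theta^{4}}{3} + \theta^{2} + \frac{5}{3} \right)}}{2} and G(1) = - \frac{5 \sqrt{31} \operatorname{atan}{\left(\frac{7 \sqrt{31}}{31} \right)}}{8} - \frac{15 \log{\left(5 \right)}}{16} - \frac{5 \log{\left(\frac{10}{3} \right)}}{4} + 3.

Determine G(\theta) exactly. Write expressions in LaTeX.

Since d/d\theta undoes antidifferentiation here, G(\theta) must give back the stated G'(\theta).
A general antiderivative is - \frac{5 \theta^{2} \log{\left(\frac{2 \theta^{4}}{3} + \theta^{2} + \frac{5}{3} \right)}}{4} + \frac{5 \theta^{2}}{2} - \frac{15 \log{\left(\theta^{4} + \frac{3 \theta^{2}}{2} + \frac{5}{2} \right)}}{16} - \frac{5 \sqrt{31} \operatorname{atan}{\left(\frac{4 \sqrt{31} \theta^{2}}{31} + \frac{3 \sqrt{31}}{31} \right)}}{8} + C.
The condition gives C = - \frac{5 \sqrt{31} \operatorname{atan}{\left(\frac{7 \sqrt{31}}{31} \right)}}{8} - \frac{15 \log{\left(5 \right)}}{16} - \frac{5 \log{\left(\frac{10}{3} \right)}}{4} + 3 - (- \frac{5 \sqrt{31} \operatorname{atan}{\left(\frac{7 \sqrt{31}}{31} \right)}}{8} - \frac{15 \log{\left(5 \right)}}{16} - \frac{5 \log{\left(\frac{10}{3} \right)}}{4} + \frac{5}{2}) = \frac{1}{2}.
So G(\theta) = - \frac{5 \theta^{2} \log{\left(\frac{2 \theta^{4}}{3} + \theta^{2} + \frac{5}{3} \right)}}{4} + \frac{5 \theta^{2}}{2} - \frac{15 \log{\left(\theta^{4} + \frac{3 \theta^{2}}{2} + \frac{5}{2} \right)}}{16} - \frac{5 \sqrt{31} \operatorname{atan}{\left(\frac{4 \sqrt{31} \theta^{2}}{31} + \frac{3 \sqrt{31}}{31} \right)}}{8} + \frac{1}{2}.
Check: d/d\theta[- \frac{5 \theta^{2} \log{\left(\frac{2 \theta^{4}}{3} + \theta^{2} + \frac{5}{3} \right)}}{4} + \frac{5 \theta^{2}}{2} - \frac{15 \log{\left(\theta^{4} + \frac{3 \theta^{2}}{2} + \frac{5}{2} \right)}}{16} - \frac{5 \sqrt{31} \operatorname{atan}{\left(\frac{4 \sqrt{31} \theta^{2}}{31} + \frac{3 \sqrt{31}}{31} \right)}}{8} + \frac{1}{2}] = - \frac{5 \theta \log{\left(\frac{2 \theta^{4}}{3} + \theta^{2} + \frac{5}{3} \right)}}{2} = G'(\theta).

G(\theta) = - \frac{5 \theta^{2} \log{\left(\frac{2 \theta^{4}}{3} + \theta^{2} + \frac{5}{3} \right)}}{4} + \frac{5 \theta^{2}}{2} - \frac{15 \log{\left(\theta^{4} + \frac{3 \theta^{2}}{2} + \frac{5}{2} \right)}}{16} - \frac{5 \sqrt{31} \operatorname{atan}{\left(\frac{4 \sqrt{31} \theta^{2}}{31} + \frac{3 \sqrt{31}}{31} \right)}}{8} + \frac{1}{2}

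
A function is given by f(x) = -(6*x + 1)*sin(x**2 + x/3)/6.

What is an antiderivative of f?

f matches the chain-rule pattern g'(h)*h' with inner function h(x) = x**2 + x/3; substituting u = h(x) collapses the integral.
Check: d/dx[cos(x**2 + x/3)/2] = -x*sin(x**2 + x/3) - sin(x**2 + x/3)/6, which equals f(x).

An antiderivative is F(x) = cos(x**2 + x/3)/2.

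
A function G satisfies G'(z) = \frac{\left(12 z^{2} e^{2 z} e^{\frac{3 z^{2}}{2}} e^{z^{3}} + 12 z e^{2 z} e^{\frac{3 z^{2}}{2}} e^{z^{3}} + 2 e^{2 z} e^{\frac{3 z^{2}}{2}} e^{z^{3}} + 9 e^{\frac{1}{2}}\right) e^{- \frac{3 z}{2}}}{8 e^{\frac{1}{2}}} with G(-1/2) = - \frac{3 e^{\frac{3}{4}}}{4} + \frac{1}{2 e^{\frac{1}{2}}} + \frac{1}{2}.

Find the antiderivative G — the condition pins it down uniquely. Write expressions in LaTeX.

G(z) = \frac{e^{\frac{z}{2}} e^{\frac{3 z^{2}}{2}} e^{z^{3}}}{2 e^{\frac{1}{2}}} + \frac{1}{2} - \frac{3 e^{- \frac{3 z}{2}}}{4}

Differentiate the proposed G(z) back; it has to land on the given G'(z).
A general antiderivative is \frac{e^{z^{3} + \frac{3 z^{2}}{2} + \frac{z}{2} - \frac{1}{2}}}{2} - \frac{3 e^{- \frac{3 z}{2}}}{4} + C.
The condition gives C = - \frac{3 e^{\frac{3}{4}}}{4} + \frac{1}{2 e^{\frac{1}{2}}} + \frac{1}{2} - (- \frac{3 e^{\frac{3}{4}}}{4} + \frac{1}{2 e^{\frac{1}{2}}}) = \frac{1}{2}.
So G(z) = \frac{e^{\frac{z}{2}} e^{\frac{3 z^{2}}{2}} e^{z^{3}}}{2 e^{\frac{1}{2}}} + \frac{1}{2} - \frac{3 e^{- \frac{3 z}{2}}}{4}.
Check: d/dz[\frac{e^{\frac{z}{2}} e^{\frac{3 z^{2}}{2}} e^{z^{3}}}{2 e^{\frac{1}{2}}} + \frac{1}{2} - \frac{3 e^{- \frac{3 z}{2}}}{4}] = \frac{\left(12 z^{2} e^{2 z} e^{\frac{3 z^{2}}{2}} e^{z^{3}} + 12 z e^{2 z} e^{\frac{3 z^{2}}{2}} e^{z^{3}} + 2 e^{2 z} e^{\frac{3 z^{2}}{2}} e^{z^{3}} + 9 e^{\frac{1}{2}}\right) e^{- \frac{3 z}{2}}}{8 e^{\frac{1}{2}}} = G'(z).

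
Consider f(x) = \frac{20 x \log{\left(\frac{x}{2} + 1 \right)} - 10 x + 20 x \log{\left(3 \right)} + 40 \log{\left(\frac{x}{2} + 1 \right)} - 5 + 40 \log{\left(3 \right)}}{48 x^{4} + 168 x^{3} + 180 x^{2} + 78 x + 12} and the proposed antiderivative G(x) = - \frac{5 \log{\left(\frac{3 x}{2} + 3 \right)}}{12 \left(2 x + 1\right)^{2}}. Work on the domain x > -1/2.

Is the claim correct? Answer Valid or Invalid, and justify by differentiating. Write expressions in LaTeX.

Invalid: d/dx[G] - f = \frac{- 20 x \log{\left(\frac{x}{2} + 1 \right)} - 20 x \log{\left(3 \right)} + 10 x - 40 \log{\left(\frac{x}{2} + 1 \right)} - 40 \log{\left(3 \right)} + 5}{96 x^{4} + 336 x^{3} + 360 x^{2} + 156 x + 24}, which is not 0.

d/dx[G] = \frac{20 x \log{\left(\frac{x}{2} + 1 \right)} - 10 x + 20 x \log{\left(3 \right)} + 40 \log{\left(\frac{x}{2} + 1 \right)} - 5 + 40 \log{\left(3 \right)}}{96 x^{4} + 336 x^{3} + 360 x^{2} + 156 x + 24}
d/dx[G] - f(x) = \frac{- 20 x \log{\left(\frac{x}{2} + 1 \right)} - 20 x \log{\left(3 \right)} + 10 x - 40 \log{\left(\frac{x}{2} + 1 \right)} - 40 \log{\left(3 \right)} + 5}{96 x^{4} + 336 x^{3} + 360 x^{2} + 156 x + 24} != 0.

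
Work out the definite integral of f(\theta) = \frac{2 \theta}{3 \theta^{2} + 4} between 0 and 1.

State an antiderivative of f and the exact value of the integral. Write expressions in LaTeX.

Antiderivative: F(\theta) = \frac{\log{\left(\frac{3 \theta^{2}}{2} + 2 \right)}}{3}; value = - \frac{\log{\left(2 \right)}}{3} + \frac{\log{\left(\frac{7}{2} \right)}}{3}

f matches the chain-rule pattern g'(h)*h' with inner function h(\theta) = \frac{3 \theta^{2}}{2} + 2; substituting u = h(\theta) collapses the integral.
F(\theta) = \frac{\log{\left(\frac{3 \theta^{2}}{2} + 2 \right)}}{3} is an antiderivative of f.
Check: d/d\theta[\frac{\log{\left(\frac{3 \theta^{2}}{2} + 2 \right)}}{3}] = \frac{2 \theta}{3 \theta^{2} + 4} = f(\theta).
F(1) = \frac{\log{\left(\frac{7}{2} \right)}}{3}; F(0) = \frac{\log{\left(2 \right)}}{3}.
Integral = F(1) - F(0) = - \frac{\log{\left(2 \right)}}{3} + \frac{\log{\left(\frac{7}{2} \right)}}{3}.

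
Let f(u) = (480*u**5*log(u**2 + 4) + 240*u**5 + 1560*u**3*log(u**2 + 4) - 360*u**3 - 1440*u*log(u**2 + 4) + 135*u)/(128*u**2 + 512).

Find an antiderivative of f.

An antiderivative is F(u) = 15*(3/4 - u**2)**2*log(u**2 + 4)/16.

f has the shape v'r + vr' for v = 15*(3/4 - u**2)**2/16 and r = log(u**2 + 4) — it is the derivative of the product v*r.
Check: d/du[15*(3/4 - u**2)**2*log(u**2 + 4)/16] = (480*u**5*log(u**2 + 4) + 240*u**5 + 1560*u**3*log(u**2 + 4) - 360*u**3 - 1440*u*log(u**2 + 4) + 135*u)/(128*u**2 + 512) = f(u).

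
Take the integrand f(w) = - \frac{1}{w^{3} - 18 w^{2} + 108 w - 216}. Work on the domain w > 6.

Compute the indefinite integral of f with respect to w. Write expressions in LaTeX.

F(w) = \frac{1}{2 w^{2} - 24 w + 72} + C

Whatever form F(w) takes, F'(w) = f(w) is non-negotiable.
Check: d/dw[\frac{1}{2 w^{2} - 24 w + 72}] = - \frac{1}{w^{3} - 18 w^{2} + 108 w - 216} = f(w).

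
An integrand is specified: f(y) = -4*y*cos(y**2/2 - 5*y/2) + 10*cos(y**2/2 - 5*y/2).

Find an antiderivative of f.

An antiderivative is F(y) = -4*sin(y**2/2 - 5*y/2).

f matches the chain-rule pattern g'(h)*h' with inner function h(y) = y**2/2 - 5*y/2; substituting u = h(y) collapses the integral.
Check: d/dy[-4*sin(y**2/2 - 5*y/2)] = -4*y*cos(y**2/2 - 5*y/2) + 10*cos(y**2/2 - 5*y/2) = f(y).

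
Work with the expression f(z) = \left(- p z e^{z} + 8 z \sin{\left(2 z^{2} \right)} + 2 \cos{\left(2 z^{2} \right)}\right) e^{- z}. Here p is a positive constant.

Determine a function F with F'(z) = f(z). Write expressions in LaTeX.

A candidate is checked by its d/dz: the result must match f(z).
Check: d/dz[\frac{\left(- p z^{2} e^{z} - 4 \cos{\left(2 z^{2} \right)}\right) e^{- z}}{2}] = \left(- p z e^{z} + 8 z \sin{\left(2 z^{2} \right)} + 2 \cos{\left(2 z^{2} \right)}\right) e^{- z} = f(z).

An antiderivative is F(z) = \frac{\left(- p z^{2} e^{z} - 4 \cos{\left(2 z^{2} \right)}\right) e^{- z}}{2}.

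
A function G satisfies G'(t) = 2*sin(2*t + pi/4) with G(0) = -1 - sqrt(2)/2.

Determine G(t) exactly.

For G(t) to be correct, d/dt[G] must agree with the stated G'(t) identically.
A general antiderivative is -cos(2*t + pi/4) + C.
The condition gives C = -1 - sqrt(2)/2 - (-sqrt(2)/2) = -1.
So G(t) = -cos(2*t + pi/4) - 1.
Check: d/dt[-cos(2*t + pi/4) - 1] = 2*sin(2*t + pi/4) = G'(t).

G(t) = -cos(2*t + pi/4) - 1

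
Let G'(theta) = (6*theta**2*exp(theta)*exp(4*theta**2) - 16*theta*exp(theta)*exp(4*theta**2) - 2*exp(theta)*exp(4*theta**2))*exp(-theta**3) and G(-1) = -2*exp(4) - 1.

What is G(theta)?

The substitution u = -theta**3 + 4*theta**2 + theta works: G'(theta) is exactly (dG/du)*(du/dtheta) for that inner function.
A general antiderivative is -2*exp(-theta**3 + 4*theta**2 + theta) + C.
The condition gives C = -2*exp(4) - 1 - (-2*exp(4)) = -1.
So G(theta) = -2*exp(theta)*exp(4*theta**2)*exp(-theta**3) - 1.
Check: d/dtheta[-2*exp(theta)*exp(4*theta**2)*exp(-theta**3) - 1] = (6*theta**2*exp(theta)*exp(4*theta**2) - 16*theta*exp(theta)*exp(4*theta**2) - 2*exp(theta)*exp(4*theta**2))*exp(-theta**3) = G'(theta).

G(theta) = -2*exp(theta)*exp(4*theta**2)*exp(-theta**3) - 1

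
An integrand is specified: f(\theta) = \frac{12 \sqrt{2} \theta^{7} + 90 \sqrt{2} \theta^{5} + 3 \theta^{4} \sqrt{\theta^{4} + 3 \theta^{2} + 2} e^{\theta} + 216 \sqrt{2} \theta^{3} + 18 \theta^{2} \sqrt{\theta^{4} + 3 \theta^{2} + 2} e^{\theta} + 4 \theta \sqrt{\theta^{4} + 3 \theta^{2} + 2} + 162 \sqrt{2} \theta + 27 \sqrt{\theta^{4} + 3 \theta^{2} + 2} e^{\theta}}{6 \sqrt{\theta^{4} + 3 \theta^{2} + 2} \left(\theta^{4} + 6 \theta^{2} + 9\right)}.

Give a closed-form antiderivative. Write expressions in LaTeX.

An antiderivative is F(\theta) = \frac{12 \theta^{2} \sqrt{\theta^{4} + 3 \theta^{2} + 2} + 3 \sqrt{2} \theta^{2} e^{\theta} + 36 \sqrt{\theta^{4} + 3 \theta^{2} + 2} + 9 \sqrt{2} e^{\theta} - 2 \sqrt{2}}{6 \sqrt{2} \theta^{2} + 18 \sqrt{2}}.

A first test for any F(\theta): its \theta-derivative must equal f(\theta) identically.
Check: d/d\theta[\frac{12 \theta^{2} \sqrt{\theta^{4} + 3 \theta^{2} + 2} + 3 \sqrt{2} \theta^{2} e^{\theta} + 36 \sqrt{\theta^{4} + 3 \theta^{2} + 2} + 9 \sqrt{2} e^{\theta} - 2 \sqrt{2}}{6 \sqrt{2} \theta^{2} + 18 \sqrt{2}}] = \frac{12 \sqrt{2} \theta^{7} + 90 \sqrt{2} \theta^{5} + 3 \theta^{4} \sqrt{\theta^{4} + 3 \theta^{2} + 2} e^{\theta} + 216 \sqrt{2} \theta^{3} + 18 \theta^{2} \sqrt{\theta^{4} + 3 \theta^{2} + 2} e^{\theta} + 4 \theta \sqrt{\theta^{4} + 3 \theta^{2} + 2} + 162 \sqrt{2} \theta + 27 \sqrt{\theta^{4} + 3 \theta^{2} + 2} e^{\theta}}{6 \theta^{4} \sqrt{\theta^{4} + 3 \theta^{2} + 2} + 36 \theta^{2} \sqrt{\theta^{4} + 3 \theta^{2} + 2} + 54 \sqrt{\theta^{4} + 3 \theta^{2} + 2}}, which equals f(\theta).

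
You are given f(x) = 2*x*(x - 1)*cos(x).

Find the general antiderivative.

Check any antiderivative F(x) by computing F'(x) and comparing it with f(x).
Check: d/dx[2*x**2*sin(x) - 2*x*sin(x) + 4*x*cos(x) - 4*sin(x) - 2*cos(x)] = 2*x**2*cos(x) - 2*x*cos(x), which equals f(x).

F(x) = 2*x**2*sin(x) - 2*x*sin(x) + 4*x*cos(x) - 4*sin(x) - 2*cos(x) + C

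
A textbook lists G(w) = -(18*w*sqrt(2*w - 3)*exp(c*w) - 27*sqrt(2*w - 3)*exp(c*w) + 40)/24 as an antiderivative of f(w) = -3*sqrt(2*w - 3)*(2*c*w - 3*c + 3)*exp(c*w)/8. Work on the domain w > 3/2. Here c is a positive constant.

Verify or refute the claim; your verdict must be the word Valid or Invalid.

Valid - differentiating G returns exactly f.

d/dw[G] = (-12*c*w**2*exp(c*w) + 36*c*w*exp(c*w) - 27*c*exp(c*w) - 18*w*exp(c*w) + 27*exp(c*w))/(8*sqrt(2*w - 3))
This equals f(w) exactly, so the claim holds.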